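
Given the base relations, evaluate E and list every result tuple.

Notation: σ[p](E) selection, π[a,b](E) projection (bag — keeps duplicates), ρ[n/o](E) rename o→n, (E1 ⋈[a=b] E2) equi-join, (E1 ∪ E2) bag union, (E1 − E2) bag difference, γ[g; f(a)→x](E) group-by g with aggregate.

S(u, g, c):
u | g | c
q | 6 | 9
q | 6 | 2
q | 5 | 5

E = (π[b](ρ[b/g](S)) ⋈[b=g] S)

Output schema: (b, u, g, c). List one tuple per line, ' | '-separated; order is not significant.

Subexpression sizes:
  S → 3
  ρ[b/g](S) → 3
  π[b](ρ[b/g](S)) → 3
  S → 3
  (π[b](ρ[b/g](S)) ⋈[b=g] S) → 5

== RESULT ==
b | u | g | c
5 | q | 5 | 5
6 | q | 6 | 2
6 | q | 6 | 2
6 | q | 6 | 9
6 | q | 6 | 9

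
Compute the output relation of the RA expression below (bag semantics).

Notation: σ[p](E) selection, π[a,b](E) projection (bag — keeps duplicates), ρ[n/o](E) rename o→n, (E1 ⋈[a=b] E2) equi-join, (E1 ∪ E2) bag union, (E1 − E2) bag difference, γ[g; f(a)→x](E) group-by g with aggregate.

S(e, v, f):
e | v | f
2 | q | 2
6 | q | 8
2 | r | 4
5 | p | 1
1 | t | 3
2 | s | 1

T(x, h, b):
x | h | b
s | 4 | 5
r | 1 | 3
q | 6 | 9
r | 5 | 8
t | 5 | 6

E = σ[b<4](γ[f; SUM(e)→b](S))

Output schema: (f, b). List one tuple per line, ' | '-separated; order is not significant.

Subexpression sizes:
  S → 6
  γ[f; SUM(e)→b](S) → 5
  σ[b<4](γ[f; SUM(e)→b](S)) → 3

== RESULT ==
f | b
2 | 2
3 | 1
4 | 2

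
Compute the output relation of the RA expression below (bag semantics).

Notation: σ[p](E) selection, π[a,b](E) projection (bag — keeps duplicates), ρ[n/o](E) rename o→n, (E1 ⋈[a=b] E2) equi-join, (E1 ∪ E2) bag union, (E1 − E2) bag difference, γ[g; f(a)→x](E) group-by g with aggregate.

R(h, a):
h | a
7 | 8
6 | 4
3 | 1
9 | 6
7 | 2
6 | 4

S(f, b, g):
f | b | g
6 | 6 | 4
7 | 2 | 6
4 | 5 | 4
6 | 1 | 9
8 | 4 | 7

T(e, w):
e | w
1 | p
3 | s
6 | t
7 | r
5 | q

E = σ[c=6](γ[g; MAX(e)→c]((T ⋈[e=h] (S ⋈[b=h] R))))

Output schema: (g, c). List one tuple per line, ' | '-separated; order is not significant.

Stepwise |·|:
  T → 5
  S → 5
  R → 6
  (S ⋈[b=h] R) → 2
  (T ⋈[e=h] (S ⋈[b=h] R)) → 2
  γ[g; MAX(e)→c]((T ⋈[e=h] (S ⋈[b=h] R))) → 1
  σ[c=6](γ[g; MAX(e)→c]((T ⋈[e=h] (S ⋈[b=h] R)))) → 1

== RESULT ==
g | c
4 | 6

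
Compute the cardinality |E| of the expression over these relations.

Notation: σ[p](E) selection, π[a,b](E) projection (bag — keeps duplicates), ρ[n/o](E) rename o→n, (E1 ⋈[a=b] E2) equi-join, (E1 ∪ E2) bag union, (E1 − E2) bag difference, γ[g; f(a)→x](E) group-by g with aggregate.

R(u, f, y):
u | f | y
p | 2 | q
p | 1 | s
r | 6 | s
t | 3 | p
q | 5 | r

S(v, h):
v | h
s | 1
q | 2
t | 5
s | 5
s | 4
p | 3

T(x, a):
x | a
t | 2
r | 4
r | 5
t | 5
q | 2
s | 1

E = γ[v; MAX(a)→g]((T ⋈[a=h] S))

Per-node cardinality:
  T → 6
  S → 6
  (T ⋈[a=h] S) → 8
  γ[v; MAX(a)→g]((T ⋈[a=h] S)) → 3

|E| = 3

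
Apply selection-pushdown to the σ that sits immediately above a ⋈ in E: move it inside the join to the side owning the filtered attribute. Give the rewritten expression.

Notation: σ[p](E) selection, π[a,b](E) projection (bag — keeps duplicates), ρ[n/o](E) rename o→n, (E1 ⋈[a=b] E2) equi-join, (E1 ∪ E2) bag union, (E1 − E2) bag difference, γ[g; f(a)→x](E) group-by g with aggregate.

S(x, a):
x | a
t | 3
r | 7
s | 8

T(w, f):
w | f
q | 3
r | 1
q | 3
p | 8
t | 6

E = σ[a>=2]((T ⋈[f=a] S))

σ filters on a, owned by the right side.
E' = (T ⋈[f=a] σ[a>=2](S))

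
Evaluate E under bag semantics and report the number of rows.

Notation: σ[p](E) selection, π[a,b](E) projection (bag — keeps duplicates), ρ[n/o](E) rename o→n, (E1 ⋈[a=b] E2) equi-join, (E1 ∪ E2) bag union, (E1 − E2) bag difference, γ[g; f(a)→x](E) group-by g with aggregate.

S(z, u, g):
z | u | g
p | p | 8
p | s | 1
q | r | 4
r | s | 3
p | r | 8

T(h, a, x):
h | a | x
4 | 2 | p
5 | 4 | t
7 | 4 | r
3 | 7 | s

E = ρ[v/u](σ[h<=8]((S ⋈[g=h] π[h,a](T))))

Stepwise |·|:
  S → 5
  T → 4
  π[h,a](T) → 4
  (S ⋈[g=h] π[h,a](T)) → 2
  σ[h<=8]((S ⋈[g=h] π[h,a](T))) → 2
  ρ[v/u](σ[h<=8]((S ⋈[g=h] π[h,a](T)))) → 2

|E| = 2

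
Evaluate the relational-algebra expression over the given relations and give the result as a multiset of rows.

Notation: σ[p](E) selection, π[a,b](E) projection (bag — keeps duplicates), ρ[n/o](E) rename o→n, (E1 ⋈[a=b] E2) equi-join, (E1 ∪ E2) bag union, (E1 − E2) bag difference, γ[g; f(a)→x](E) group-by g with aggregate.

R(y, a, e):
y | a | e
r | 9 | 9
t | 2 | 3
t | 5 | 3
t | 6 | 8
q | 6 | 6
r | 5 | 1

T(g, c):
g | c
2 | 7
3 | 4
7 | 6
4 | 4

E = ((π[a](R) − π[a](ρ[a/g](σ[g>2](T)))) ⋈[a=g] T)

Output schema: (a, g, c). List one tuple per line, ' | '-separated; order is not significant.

Per-node cardinality:
  R → 6
  π[a](R) → 6
  T → 4
  σ[g>2](T) → 3
  ρ[a/g](σ[g>2](T)) → 3
  π[a](ρ[a/g](σ[g>2](T))) → 3
  (π[a](R) − π[a](ρ[a/g](σ[g>2](T)))) → 6
  T → 4
  ((π[a](R) − π[a](ρ[a/g](σ[g>2](T)))) ⋈[a=g] T) → 1

== RESULT ==
a | g | c
2 | 2 | 7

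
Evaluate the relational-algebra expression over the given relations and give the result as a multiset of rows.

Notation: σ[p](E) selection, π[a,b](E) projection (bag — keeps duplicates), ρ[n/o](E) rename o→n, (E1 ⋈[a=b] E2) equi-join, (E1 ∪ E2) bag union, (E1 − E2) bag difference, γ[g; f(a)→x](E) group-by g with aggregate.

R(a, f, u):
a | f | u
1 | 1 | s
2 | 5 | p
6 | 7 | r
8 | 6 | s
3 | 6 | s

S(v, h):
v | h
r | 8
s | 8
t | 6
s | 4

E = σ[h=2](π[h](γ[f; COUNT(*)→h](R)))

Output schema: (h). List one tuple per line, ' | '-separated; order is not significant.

Subexpression sizes:
  R → 5
  γ[f; COUNT(*)→h](R) → 4
  π[h](γ[f; COUNT(*)→h](R)) → 4
  σ[h=2](π[h](γ[f; COUNT(*)→h](R))) → 1

== RESULT ==
h
2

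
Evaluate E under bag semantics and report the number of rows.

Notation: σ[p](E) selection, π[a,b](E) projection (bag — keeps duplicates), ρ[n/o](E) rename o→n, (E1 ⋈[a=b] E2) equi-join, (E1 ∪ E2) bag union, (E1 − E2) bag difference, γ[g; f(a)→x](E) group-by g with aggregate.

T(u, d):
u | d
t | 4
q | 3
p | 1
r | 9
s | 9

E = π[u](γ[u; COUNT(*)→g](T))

Subexpression sizes:
  T → 5
  γ[u; COUNT(*)→g](T) → 5
  π[u](γ[u; COUNT(*)→g](T)) → 5

|E| = 5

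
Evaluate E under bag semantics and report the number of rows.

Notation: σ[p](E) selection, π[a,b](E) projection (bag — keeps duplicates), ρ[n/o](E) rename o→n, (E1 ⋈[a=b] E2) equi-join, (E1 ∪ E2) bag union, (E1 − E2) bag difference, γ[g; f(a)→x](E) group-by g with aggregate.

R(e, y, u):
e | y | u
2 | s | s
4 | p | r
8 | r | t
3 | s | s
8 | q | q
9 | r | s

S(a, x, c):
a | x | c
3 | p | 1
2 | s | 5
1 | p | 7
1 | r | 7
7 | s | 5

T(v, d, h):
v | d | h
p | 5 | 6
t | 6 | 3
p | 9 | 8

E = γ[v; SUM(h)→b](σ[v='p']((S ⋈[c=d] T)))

Subexpression sizes:
  S → 5
  T → 3
  (S ⋈[c=d] T) → 2
  σ[v='p']((S ⋈[c=d] T)) → 2
  γ[v; SUM(h)→b](σ[v='p']((S ⋈[c=d] T))) → 1

|E| = 1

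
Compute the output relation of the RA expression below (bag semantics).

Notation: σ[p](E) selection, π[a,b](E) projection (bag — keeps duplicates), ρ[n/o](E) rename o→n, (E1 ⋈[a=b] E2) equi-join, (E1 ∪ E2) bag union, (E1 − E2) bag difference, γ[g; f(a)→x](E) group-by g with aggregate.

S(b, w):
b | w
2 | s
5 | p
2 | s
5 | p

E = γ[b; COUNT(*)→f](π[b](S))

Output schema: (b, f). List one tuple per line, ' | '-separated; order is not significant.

Per-node cardinality:
  S → 4
  π[b](S) → 4
  γ[b; COUNT(*)→f](π[b](S)) → 2

== RESULT ==
b | f
2 | 2
5 | 2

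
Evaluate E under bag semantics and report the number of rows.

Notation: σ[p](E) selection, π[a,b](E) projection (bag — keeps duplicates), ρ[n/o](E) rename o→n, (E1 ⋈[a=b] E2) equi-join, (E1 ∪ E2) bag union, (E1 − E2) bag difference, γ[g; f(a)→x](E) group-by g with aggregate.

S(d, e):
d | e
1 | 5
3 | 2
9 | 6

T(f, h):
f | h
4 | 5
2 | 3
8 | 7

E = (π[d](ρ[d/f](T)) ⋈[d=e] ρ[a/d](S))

Row counts bottom-up:
  T → 3
  ρ[d/f](T) → 3
  π[d](ρ[d/f](T)) → 3
  S → 3
  ρ[a/d](S) → 3
  (π[d](ρ[d/f](T)) ⋈[d=e] ρ[a/d](S)) → 1

|E| = 1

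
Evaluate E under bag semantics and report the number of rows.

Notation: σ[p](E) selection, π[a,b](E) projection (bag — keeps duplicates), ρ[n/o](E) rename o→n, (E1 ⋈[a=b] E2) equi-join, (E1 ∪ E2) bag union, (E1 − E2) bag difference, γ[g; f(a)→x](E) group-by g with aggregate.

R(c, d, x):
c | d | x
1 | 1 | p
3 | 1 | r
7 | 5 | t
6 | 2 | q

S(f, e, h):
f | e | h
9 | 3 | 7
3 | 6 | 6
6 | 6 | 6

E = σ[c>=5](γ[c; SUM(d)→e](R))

Subexpression sizes:
  R → 4
  γ[c; SUM(d)→e](R) → 4
  σ[c>=5](γ[c; SUM(d)→e](R)) → 2

|E| = 2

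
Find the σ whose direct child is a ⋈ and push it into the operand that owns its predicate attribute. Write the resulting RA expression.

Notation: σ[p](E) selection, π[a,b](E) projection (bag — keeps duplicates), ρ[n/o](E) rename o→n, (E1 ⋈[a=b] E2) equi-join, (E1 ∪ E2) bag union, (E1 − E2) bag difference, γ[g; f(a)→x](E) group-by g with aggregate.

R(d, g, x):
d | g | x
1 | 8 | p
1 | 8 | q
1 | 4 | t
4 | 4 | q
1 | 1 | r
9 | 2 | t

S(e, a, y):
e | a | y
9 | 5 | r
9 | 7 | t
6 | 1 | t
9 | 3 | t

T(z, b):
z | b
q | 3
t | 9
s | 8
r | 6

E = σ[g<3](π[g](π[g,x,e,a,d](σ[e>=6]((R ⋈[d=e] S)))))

σ filters on e, owned by the right side.
E' = σ[g<3](π[g](π[g,x,e,a,d]((R ⋈[d=e] σ[e>=6](S)))))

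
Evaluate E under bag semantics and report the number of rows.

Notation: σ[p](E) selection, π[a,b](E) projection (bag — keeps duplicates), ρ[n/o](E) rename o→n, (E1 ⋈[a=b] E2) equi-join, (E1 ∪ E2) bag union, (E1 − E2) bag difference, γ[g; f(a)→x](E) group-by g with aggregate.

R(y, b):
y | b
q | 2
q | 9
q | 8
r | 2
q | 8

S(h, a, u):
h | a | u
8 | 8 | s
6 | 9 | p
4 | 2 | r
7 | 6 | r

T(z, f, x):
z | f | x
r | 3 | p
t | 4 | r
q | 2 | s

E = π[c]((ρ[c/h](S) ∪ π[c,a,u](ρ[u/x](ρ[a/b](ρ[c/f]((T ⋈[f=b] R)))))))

Subexpression sizes:
  S → 4
  ρ[c/h](S) → 4
  T → 3
  R → 5
  (T ⋈[f=b] R) → 2
  ρ[c/f]((T ⋈[f=b] R)) → 2
  ρ[a/b](ρ[c/f]((T ⋈[f=b] R))) → 2
  ρ[u/x](ρ[a/b](ρ[c/f]((T ⋈[f=b] R)))) → 2
  π[c,a,u](ρ[u/x](ρ[a/b](ρ[c/f]((T ⋈[f=b] R))))) → 2
  (ρ[c/h](S) ∪ π[c,a,u](ρ[u/x](ρ[a/b](ρ[c/f]((T ⋈[f=b] R)))))) → 6
  π[c]((ρ[c/h](S) ∪ π[c,a,u](ρ[u/x](ρ[a/b](ρ[c/f]((T ⋈[f=b] R))))))) → 6

|E| = 6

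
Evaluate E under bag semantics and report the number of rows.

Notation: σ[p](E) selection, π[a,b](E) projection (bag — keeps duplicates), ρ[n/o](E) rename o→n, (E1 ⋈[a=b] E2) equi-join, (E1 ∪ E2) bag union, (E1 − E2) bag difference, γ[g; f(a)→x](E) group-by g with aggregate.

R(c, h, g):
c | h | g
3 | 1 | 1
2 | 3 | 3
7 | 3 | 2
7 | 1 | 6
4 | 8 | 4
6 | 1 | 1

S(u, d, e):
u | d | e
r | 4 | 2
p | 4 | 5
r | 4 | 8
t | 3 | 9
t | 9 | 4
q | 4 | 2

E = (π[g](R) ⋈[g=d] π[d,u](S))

Per-node cardinality:
  R → 6
  π[g](R) → 6
  S → 6
  π[d,u](S) → 6
  (π[g](R) ⋈[g=d] π[d,u](S)) → 5

|E| = 5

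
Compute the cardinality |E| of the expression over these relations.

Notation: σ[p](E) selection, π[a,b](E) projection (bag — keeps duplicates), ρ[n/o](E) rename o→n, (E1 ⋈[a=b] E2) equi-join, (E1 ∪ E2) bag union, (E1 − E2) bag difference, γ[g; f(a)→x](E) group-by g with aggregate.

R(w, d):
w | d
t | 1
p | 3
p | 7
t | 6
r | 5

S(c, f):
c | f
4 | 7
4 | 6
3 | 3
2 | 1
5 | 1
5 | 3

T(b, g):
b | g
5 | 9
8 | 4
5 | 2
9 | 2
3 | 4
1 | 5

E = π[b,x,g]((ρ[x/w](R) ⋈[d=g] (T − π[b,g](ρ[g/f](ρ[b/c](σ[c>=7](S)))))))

Subexpression sizes:
  R → 5
  ρ[x/w](R) → 5
  T → 6
  S → 6
  σ[c>=7](S) → 0
  ρ[b/c](σ[c>=7](S)) → 0
  ρ[g/f](ρ[b/c](σ[c>=7](S))) → 0
  π[b,g](ρ[g/f](ρ[b/c](σ[c>=7](S)))) → 0
  (T − π[b,g](ρ[g/f](ρ[b/c](σ[c>=7](S))))) → 6
  (ρ[x/w](R) ⋈[d=g] (T − π[b,g](ρ[g/f](ρ[b/c](σ[c>=7](S)))))) → 1
  π[b,x,g]((ρ[x/w](R) ⋈[d=g] (T − π[b,g](ρ[g/f](ρ[b/c](σ[c>=7](S))))))) → 1

|E| = 1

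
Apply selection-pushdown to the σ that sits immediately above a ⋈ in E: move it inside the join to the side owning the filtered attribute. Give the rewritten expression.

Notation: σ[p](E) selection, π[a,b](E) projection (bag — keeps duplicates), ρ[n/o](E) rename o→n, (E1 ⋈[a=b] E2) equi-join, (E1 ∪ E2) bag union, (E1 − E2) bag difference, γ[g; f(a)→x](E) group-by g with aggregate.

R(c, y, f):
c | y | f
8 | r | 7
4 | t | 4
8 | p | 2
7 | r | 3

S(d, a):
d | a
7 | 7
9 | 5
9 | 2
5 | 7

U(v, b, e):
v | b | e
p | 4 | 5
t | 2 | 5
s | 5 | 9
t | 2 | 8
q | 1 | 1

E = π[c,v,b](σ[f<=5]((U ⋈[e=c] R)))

σ filters on f, owned by the right side.
E' = π[c,v,b]((U ⋈[e=c] σ[f<=5](R)))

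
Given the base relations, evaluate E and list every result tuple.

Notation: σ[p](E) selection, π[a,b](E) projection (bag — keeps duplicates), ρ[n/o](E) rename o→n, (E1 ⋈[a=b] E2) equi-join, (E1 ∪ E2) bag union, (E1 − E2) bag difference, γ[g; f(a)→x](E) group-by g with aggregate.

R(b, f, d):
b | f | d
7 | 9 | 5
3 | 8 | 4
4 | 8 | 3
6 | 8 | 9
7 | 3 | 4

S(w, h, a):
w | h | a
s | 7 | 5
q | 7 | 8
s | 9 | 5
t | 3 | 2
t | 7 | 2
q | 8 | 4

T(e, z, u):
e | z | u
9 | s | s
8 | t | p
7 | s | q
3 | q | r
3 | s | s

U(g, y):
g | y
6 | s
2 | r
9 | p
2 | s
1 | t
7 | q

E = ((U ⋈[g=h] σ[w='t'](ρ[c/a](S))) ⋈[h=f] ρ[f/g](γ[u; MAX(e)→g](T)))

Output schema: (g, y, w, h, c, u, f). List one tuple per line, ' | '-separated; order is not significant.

Per-node cardinality:
  U → 6
  S → 6
  ρ[c/a](S) → 6
  σ[w='t'](ρ[c/a](S)) → 2
  (U ⋈[g=h] σ[w='t'](ρ[c/a](S))) → 1
  T → 5
  γ[u; MAX(e)→g](T) → 4
  ρ[f/g](γ[u; MAX(e)→g](T)) → 4
  ((U ⋈[g=h] σ[w='t'](ρ[c/a](S))) ⋈[h=f] ρ[f/g](γ[u; MAX(e)→g](T))) → 1

== RESULT ==
g | y | w | h | c | u | f
7 | q | t | 7 | 2 | q | 7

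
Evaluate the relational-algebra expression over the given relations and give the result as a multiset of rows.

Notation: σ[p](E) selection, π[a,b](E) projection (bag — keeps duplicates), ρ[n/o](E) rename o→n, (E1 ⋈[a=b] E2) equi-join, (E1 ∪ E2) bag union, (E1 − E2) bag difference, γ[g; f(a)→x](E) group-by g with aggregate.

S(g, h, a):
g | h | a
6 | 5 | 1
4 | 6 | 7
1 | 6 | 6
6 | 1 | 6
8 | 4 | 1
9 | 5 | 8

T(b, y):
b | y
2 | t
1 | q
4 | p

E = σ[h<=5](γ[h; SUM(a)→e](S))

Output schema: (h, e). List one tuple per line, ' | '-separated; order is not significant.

Subexpression sizes:
  S → 6
  γ[h; SUM(a)→e](S) → 4
  σ[h<=5](γ[h; SUM(a)→e](S)) → 3

== RESULT ==
h | e
1 | 6
4 | 1
5 | 9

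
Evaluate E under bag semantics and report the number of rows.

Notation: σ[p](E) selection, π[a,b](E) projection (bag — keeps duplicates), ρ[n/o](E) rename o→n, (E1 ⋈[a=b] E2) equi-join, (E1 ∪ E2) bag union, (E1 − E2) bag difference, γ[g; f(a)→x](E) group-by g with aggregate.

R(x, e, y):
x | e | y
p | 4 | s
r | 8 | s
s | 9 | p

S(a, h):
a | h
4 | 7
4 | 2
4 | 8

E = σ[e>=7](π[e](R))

Stepwise |·|:
  R → 3
  π[e](R) → 3
  σ[e>=7](π[e](R)) → 2

|E| = 2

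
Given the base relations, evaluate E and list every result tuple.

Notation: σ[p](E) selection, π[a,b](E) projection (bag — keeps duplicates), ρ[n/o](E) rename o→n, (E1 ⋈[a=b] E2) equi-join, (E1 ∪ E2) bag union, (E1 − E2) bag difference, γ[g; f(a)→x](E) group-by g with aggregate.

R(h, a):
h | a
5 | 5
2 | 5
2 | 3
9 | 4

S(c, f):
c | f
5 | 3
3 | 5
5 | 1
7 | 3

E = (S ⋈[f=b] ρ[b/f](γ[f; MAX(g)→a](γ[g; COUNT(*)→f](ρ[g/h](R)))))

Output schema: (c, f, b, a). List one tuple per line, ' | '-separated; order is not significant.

Stepwise |·|:
  S → 4
  R → 4
  ρ[g/h](R) → 4
  γ[g; COUNT(*)→f](ρ[g/h](R)) → 3
  γ[f; MAX(g)→a](γ[g; COUNT(*)→f](ρ[g/h](R))) → 2
  ρ[b/f](γ[f; MAX(g)→a](γ[g; COUNT(*)→f](ρ[g/h](R)))) → 2
  (S ⋈[f=b] ρ[b/f](γ[f; MAX(g)→a](γ[g; COUNT(*)→f](ρ[g/h](R))))) → 1

== RESULT ==
c | f | b | a
5 | 1 | 1 | 9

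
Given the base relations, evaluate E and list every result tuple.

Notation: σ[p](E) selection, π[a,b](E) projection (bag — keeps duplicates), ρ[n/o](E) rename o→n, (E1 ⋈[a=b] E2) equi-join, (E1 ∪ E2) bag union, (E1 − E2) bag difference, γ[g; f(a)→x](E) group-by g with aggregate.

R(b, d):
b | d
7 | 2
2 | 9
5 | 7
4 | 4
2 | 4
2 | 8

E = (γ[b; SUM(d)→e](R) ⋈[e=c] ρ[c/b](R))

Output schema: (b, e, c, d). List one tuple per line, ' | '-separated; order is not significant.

Stepwise |·|:
  R → 6
  γ[b; SUM(d)→e](R) → 4
  R → 6
  ρ[c/b](R) → 6
  (γ[b; SUM(d)→e](R) ⋈[e=c] ρ[c/b](R)) → 5

== RESULT ==
b | e | c | d
4 | 4 | 4 | 4
5 | 7 | 7 | 2
7 | 2 | 2 | 4
7 | 2 | 2 | 8
7 | 2 | 2 | 9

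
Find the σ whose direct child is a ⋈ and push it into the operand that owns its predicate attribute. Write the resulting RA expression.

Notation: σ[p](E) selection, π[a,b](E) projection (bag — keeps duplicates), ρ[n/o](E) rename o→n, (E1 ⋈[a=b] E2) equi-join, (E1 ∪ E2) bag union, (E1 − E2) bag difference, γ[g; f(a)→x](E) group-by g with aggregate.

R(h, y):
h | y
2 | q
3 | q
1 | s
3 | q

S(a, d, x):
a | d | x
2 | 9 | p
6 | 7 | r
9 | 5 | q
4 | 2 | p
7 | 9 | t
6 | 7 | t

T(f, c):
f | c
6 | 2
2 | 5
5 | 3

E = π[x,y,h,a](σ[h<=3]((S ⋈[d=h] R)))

σ filters on h, owned by the right side.
E' = π[x,y,h,a]((S ⋈[d=h] σ[h<=3](R)))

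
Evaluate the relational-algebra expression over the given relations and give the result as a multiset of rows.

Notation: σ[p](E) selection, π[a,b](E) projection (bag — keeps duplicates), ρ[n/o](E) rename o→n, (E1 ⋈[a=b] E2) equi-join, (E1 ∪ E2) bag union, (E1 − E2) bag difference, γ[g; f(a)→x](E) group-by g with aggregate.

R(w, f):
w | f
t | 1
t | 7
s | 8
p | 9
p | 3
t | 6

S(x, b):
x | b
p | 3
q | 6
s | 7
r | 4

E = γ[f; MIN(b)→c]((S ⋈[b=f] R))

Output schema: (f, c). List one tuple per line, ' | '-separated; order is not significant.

Row counts bottom-up:
  S → 4
  R → 6
  (S ⋈[b=f] R) → 3
  γ[f; MIN(b)→c]((S ⋈[b=f] R)) → 3

== RESULT ==
f | c
3 | 3
6 | 6
7 | 7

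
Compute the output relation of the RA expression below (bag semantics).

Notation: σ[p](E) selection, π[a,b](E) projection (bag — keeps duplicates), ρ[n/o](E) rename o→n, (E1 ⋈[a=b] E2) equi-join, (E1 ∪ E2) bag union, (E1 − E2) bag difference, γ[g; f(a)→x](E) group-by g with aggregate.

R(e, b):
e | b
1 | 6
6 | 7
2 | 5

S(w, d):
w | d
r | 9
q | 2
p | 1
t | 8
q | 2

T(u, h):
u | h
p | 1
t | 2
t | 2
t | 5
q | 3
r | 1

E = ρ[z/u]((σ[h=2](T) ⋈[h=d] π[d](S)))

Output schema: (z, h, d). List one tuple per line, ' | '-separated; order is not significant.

Stepwise |·|:
  T → 6
  σ[h=2](T) → 2
  S → 5
  π[d](S) → 5
  (σ[h=2](T) ⋈[h=d] π[d](S)) → 4
  ρ[z/u]((σ[h=2](T) ⋈[h=d] π[d](S))) → 4

== RESULT ==
z | h | d
t | 2 | 2
t | 2 | 2
t | 2 | 2
t | 2 | 2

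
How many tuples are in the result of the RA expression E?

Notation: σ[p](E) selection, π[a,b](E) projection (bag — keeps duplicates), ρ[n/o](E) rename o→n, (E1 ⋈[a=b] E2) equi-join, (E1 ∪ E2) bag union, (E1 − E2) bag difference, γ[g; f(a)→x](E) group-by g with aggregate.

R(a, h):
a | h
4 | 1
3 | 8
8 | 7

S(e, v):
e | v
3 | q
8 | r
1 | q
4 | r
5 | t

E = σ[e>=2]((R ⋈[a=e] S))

Subexpression sizes:
  R → 3
  S → 5
  (R ⋈[a=e] S) → 3
  σ[e>=2]((R ⋈[a=e] S)) → 3

|E| = 3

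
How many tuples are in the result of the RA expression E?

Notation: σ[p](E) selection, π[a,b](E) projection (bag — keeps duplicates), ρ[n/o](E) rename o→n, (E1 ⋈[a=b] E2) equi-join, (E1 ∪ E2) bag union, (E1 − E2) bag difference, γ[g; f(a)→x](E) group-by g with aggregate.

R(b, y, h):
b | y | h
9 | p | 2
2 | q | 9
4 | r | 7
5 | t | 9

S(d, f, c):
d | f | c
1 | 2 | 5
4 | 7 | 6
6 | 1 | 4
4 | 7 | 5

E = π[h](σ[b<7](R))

Row counts bottom-up:
  R → 4
  σ[b<7](R) → 3
  π[h](σ[b<7](R)) → 3

|E| = 3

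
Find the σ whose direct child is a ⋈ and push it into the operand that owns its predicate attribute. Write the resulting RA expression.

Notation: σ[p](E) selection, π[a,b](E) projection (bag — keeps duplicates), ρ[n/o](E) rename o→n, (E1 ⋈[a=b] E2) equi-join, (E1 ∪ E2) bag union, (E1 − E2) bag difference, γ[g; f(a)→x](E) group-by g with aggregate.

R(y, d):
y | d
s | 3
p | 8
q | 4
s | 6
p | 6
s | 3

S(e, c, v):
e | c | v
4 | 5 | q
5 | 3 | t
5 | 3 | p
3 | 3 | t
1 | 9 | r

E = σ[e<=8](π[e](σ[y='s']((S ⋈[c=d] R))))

σ filters on y, owned by the right side.
E' = σ[e<=8](π[e]((S ⋈[c=d] σ[y='s'](R))))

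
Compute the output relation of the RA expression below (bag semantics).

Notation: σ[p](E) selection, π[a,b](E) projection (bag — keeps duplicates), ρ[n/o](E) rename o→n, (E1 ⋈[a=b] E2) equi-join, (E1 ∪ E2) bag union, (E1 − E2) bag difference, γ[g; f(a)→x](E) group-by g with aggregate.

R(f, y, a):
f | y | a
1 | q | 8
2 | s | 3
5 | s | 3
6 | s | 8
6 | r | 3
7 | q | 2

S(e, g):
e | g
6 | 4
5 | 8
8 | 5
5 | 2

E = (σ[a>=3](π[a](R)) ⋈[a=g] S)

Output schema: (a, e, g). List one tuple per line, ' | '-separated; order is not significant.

Subexpression sizes:
  R → 6
  π[a](R) → 6
  σ[a>=3](π[a](R)) → 5
  S → 4
  (σ[a>=3](π[a](R)) ⋈[a=g] S) → 2

== RESULT ==
a | e | g
8 | 5 | 8
8 | 5 | 8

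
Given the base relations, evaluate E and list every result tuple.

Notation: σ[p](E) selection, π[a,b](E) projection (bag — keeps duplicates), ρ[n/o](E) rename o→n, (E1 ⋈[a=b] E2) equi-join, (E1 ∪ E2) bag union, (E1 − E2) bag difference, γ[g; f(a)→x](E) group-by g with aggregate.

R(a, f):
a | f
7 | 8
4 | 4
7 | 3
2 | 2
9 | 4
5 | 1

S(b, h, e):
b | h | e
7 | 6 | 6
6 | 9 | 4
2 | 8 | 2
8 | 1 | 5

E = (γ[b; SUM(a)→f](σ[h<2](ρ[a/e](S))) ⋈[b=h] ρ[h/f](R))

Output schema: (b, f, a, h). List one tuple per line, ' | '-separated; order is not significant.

Subexpression sizes:
  S → 4
  ρ[a/e](S) → 4
  σ[h<2](ρ[a/e](S)) → 1
  γ[b; SUM(a)→f](σ[h<2](ρ[a/e](S))) → 1
  R → 6
  ρ[h/f](R) → 6
  (γ[b; SUM(a)→f](σ[h<2](ρ[a/e](S))) ⋈[b=h] ρ[h/f](R)) → 1

== RESULT ==
b | f | a | h
8 | 5 | 7 | 8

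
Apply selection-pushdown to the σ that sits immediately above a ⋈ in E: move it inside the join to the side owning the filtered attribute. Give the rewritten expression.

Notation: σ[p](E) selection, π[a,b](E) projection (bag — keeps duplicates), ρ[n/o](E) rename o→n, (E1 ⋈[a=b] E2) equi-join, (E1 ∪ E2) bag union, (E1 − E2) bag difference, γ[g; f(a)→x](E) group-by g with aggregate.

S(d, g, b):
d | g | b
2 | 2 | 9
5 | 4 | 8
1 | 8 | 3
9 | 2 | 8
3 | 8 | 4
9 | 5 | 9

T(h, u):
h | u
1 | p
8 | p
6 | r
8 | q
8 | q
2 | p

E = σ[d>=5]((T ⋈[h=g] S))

σ filters on d, owned by the right side.
E' = (T ⋈[h=g] σ[d>=5](S))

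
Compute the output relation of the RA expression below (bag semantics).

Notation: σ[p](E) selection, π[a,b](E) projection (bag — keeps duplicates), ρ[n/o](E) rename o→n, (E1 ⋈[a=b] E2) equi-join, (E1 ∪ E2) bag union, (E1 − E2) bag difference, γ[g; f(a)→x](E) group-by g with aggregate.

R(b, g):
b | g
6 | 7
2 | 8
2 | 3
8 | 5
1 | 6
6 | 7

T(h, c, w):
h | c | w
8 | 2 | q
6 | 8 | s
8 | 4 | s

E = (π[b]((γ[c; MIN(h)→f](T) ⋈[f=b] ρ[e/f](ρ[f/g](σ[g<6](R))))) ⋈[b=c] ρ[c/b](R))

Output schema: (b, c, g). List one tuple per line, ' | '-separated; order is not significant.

Row counts bottom-up:
  T → 3
  γ[c; MIN(h)→f](T) → 3
  R → 6
  σ[g<6](R) → 2
  ρ[f/g](σ[g<6](R)) → 2
  ρ[e/f](ρ[f/g](σ[g<6](R))) → 2
  (γ[c; MIN(h)→f](T) ⋈[f=b] ρ[e/f](ρ[f/g](σ[g<6](R)))) → 2
  π[b]((γ[c; MIN(h)→f](T) ⋈[f=b] ρ[e/f](ρ[f/g](σ[g<6](R))))) → 2
  R → 6
  ρ[c/b](R) → 6
  (π[b]((γ[c; MIN(h)→f](T) ⋈[f=b] ρ[e/f](ρ[f/g](σ[g<6](R))))) ⋈[b=c] ρ[c/b](R)) → 2

== RESULT ==
b | c | g
8 | 8 | 5
8 | 8 | 5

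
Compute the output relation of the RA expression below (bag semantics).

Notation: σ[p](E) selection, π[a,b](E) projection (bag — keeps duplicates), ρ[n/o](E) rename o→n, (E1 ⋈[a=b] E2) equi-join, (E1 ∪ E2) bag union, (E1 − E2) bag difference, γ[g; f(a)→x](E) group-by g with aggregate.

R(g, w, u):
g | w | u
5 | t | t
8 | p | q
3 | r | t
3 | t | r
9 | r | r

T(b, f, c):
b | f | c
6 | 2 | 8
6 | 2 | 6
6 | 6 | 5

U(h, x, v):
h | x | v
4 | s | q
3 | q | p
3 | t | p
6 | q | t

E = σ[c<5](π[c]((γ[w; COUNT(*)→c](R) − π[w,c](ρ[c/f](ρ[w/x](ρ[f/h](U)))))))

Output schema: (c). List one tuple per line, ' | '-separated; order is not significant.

Row counts bottom-up:
  R → 5
  γ[w; COUNT(*)→c](R) → 3
  U → 4
  ρ[f/h](U) → 4
  ρ[w/x](ρ[f/h](U)) → 4
  ρ[c/f](ρ[w/x](ρ[f/h](U))) → 4
  π[w,c](ρ[c/f](ρ[w/x](ρ[f/h](U)))) → 4
  (γ[w; COUNT(*)→c](R) − π[w,c](ρ[c/f](ρ[w/x](ρ[f/h](U))))) → 3
  π[c]((γ[w; COUNT(*)→c](R) − π[w,c](ρ[c/f](ρ[w/x](ρ[f/h](U)))))) → 3
  σ[c<5](π[c]((γ[w; COUNT(*)→c](R) − π[w,c](ρ[c/f](ρ[w/x](ρ[f/h](U))))))) → 3

== RESULT ==
c
1
2
2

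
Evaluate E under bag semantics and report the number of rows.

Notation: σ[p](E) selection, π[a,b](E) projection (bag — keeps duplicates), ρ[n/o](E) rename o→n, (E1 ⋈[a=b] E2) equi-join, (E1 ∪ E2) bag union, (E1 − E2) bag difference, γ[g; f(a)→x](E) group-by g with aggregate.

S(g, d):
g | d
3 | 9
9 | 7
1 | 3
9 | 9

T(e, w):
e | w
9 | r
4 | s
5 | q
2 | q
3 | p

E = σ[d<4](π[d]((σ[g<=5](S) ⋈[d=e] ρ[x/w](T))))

Stepwise |·|:
  S → 4
  σ[g<=5](S) → 2
  T → 5
  ρ[x/w](T) → 5
  (σ[g<=5](S) ⋈[d=e] ρ[x/w](T)) → 2
  π[d]((σ[g<=5](S) ⋈[d=e] ρ[x/w](T))) → 2
  σ[d<4](π[d]((σ[g<=5](S) ⋈[d=e] ρ[x/w](T)))) → 1

|E| = 1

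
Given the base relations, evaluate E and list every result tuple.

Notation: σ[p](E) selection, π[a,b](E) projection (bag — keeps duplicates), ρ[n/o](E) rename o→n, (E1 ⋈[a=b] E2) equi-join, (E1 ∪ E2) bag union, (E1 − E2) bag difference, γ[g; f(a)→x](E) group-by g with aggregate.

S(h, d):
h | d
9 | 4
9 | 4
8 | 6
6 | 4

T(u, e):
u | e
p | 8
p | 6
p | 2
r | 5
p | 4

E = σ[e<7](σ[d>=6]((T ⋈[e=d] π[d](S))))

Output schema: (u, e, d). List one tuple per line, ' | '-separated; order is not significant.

Row counts bottom-up:
  T → 5
  S → 4
  π[d](S) → 4
  (T ⋈[e=d] π[d](S)) → 4
  σ[d>=6]((T ⋈[e=d] π[d](S))) → 1
  σ[e<7](σ[d>=6]((T ⋈[e=d] π[d](S)))) → 1

== RESULT ==
u | e | d
p | 6 | 6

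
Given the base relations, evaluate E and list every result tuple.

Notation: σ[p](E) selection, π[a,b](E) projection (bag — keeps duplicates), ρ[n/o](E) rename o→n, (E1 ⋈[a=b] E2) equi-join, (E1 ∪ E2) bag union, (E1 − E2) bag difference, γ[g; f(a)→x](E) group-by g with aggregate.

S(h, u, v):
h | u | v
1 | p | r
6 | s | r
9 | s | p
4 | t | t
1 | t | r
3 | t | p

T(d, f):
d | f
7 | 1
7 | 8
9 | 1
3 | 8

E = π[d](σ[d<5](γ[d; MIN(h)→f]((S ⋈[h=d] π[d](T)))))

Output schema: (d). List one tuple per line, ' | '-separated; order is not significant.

Row counts bottom-up:
  S → 6
  T → 4
  π[d](T) → 4
  (S ⋈[h=d] π[d](T)) → 2
  γ[d; MIN(h)→f]((S ⋈[h=d] π[d](T))) → 2
  σ[d<5](γ[d; MIN(h)→f]((S ⋈[h=d] π[d](T)))) → 1
  π[d](σ[d<5](γ[d; MIN(h)→f]((S ⋈[h=d] π[d](T))))) → 1

== RESULT ==
d
3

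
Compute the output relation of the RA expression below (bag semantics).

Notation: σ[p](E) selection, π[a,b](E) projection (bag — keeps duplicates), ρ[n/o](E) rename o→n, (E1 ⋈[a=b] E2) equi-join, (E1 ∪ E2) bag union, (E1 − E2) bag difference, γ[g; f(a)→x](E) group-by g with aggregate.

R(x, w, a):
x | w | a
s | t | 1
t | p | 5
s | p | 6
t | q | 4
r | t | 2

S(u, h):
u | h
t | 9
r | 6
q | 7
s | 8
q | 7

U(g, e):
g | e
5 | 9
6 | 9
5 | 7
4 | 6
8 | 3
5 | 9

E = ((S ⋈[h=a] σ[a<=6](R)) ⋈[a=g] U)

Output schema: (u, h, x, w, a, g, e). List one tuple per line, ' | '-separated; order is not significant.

Row counts bottom-up:
  S → 5
  R → 5
  σ[a<=6](R) → 5
  (S ⋈[h=a] σ[a<=6](R)) → 1
  U → 6
  ((S ⋈[h=a] σ[a<=6](R)) ⋈[a=g] U) → 1

== RESULT ==
u | h | x | w | a | g | e
r | 6 | s | p | 6 | 6 | 9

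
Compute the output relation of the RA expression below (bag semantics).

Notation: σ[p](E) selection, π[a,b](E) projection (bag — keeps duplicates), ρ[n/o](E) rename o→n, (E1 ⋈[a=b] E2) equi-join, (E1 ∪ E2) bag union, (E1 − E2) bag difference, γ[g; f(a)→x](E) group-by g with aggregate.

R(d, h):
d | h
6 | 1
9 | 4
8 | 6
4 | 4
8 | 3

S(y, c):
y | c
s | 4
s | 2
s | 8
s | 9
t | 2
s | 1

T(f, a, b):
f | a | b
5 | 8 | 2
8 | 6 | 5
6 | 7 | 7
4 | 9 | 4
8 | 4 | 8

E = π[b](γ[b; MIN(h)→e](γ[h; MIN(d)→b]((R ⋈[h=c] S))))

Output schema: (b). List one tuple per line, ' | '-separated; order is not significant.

Subexpression sizes:
  R → 5
  S → 6
  (R ⋈[h=c] S) → 3
  γ[h; MIN(d)→b]((R ⋈[h=c] S)) → 2
  γ[b; MIN(h)→e](γ[h; MIN(d)→b]((R ⋈[h=c] S))) → 2
  π[b](γ[b; MIN(h)→e](γ[h; MIN(d)→b]((R ⋈[h=c] S)))) → 2

== RESULT ==
b
4
6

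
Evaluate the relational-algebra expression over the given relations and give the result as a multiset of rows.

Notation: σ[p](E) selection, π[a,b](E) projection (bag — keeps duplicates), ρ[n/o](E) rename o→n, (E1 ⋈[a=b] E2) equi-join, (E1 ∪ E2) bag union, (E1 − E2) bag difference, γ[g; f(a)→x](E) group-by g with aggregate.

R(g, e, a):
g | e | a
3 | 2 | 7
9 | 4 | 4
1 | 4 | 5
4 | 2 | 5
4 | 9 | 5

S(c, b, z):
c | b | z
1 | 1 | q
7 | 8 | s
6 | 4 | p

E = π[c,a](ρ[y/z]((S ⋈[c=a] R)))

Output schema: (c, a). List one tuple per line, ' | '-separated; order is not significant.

Stepwise |·|:
  S → 3
  R → 5
  (S ⋈[c=a] R) → 1
  ρ[y/z]((S ⋈[c=a] R)) → 1
  π[c,a](ρ[y/z]((S ⋈[c=a] R))) → 1

== RESULT ==
c | a
7 | 7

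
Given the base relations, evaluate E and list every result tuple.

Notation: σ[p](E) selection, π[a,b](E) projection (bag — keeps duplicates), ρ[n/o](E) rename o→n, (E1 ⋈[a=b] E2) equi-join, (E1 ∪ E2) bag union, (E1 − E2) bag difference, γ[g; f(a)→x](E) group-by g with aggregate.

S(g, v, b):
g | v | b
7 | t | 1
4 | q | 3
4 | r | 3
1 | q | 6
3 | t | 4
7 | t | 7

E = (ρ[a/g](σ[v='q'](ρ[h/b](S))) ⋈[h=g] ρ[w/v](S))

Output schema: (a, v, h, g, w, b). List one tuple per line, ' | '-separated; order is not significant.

Stepwise |·|:
  S → 6
  ρ[h/b](S) → 6
  σ[v='q'](ρ[h/b](S)) → 2
  ρ[a/g](σ[v='q'](ρ[h/b](S))) → 2
  S → 6
  ρ[w/v](S) → 6
  (ρ[a/g](σ[v='q'](ρ[h/b](S))) ⋈[h=g] ρ[w/v](S)) → 1

== RESULT ==
a | v | h | g | w | b
4 | q | 3 | 3 | t | 4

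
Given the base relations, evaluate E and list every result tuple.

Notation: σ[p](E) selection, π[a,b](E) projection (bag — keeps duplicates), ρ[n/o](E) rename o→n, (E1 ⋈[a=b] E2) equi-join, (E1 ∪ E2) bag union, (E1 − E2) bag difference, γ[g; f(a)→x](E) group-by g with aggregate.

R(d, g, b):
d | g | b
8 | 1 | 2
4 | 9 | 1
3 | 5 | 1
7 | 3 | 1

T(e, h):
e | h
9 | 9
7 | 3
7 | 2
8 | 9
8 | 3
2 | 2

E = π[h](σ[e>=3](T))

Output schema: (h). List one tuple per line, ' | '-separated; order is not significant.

Per-node cardinality:
  T → 6
  σ[e>=3](T) → 5
  π[h](σ[e>=3](T)) → 5

== RESULT ==
h
2
3
3
9
9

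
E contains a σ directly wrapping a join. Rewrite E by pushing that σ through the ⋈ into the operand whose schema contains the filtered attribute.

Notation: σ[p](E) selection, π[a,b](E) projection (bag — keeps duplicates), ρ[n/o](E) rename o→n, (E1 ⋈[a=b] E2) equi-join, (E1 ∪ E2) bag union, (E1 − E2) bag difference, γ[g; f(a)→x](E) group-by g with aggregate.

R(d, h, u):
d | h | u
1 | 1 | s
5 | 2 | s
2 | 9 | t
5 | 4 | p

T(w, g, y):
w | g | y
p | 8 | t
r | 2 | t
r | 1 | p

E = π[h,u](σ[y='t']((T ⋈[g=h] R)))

σ filters on y, owned by the left side.
E' = π[h,u]((σ[y='t'](T) ⋈[g=h] R))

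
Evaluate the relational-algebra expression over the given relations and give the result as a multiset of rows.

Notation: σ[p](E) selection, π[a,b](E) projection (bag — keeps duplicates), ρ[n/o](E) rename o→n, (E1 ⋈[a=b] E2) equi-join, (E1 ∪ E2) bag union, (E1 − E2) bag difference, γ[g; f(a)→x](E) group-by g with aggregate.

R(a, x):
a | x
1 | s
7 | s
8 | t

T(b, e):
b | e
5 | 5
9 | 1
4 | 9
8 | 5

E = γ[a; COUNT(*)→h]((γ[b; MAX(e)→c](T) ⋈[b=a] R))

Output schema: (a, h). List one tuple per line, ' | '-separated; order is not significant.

Subexpression sizes:
  T → 4
  γ[b; MAX(e)→c](T) → 4
  R → 3
  (γ[b; MAX(e)→c](T) ⋈[b=a] R) → 1
  γ[a; COUNT(*)→h]((γ[b; MAX(e)→c](T) ⋈[b=a] R)) → 1

== RESULT ==
a | h
8 | 1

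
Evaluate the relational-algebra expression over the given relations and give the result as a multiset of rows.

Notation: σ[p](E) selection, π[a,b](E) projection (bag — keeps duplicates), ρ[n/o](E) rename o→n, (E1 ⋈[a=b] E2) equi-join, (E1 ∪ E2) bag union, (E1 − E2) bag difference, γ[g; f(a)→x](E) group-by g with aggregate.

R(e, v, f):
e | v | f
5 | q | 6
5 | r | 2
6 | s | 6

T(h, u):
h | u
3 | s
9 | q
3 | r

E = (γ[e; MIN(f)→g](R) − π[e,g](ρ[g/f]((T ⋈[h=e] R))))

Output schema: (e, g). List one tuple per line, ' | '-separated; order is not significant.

Row counts bottom-up:
  R → 3
  γ[e; MIN(f)→g](R) → 2
  T → 3
  R → 3
  (T ⋈[h=e] R) → 0
  ρ[g/f]((T ⋈[h=e] R)) → 0
  π[e,g](ρ[g/f]((T ⋈[h=e] R))) → 0
  (γ[e; MIN(f)→g](R) − π[e,g](ρ[g/f]((T ⋈[h=e] R)))) → 2

== RESULT ==
e | g
5 | 2
6 | 6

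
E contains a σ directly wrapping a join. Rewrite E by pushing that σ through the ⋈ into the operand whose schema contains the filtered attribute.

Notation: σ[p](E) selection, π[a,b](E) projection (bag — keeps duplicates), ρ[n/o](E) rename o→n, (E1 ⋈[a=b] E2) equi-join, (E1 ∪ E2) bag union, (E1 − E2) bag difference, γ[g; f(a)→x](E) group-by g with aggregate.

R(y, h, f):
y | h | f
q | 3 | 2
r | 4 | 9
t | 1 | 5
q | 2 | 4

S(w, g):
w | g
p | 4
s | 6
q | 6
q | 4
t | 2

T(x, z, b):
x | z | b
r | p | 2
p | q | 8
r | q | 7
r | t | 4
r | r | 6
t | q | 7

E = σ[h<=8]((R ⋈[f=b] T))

σ filters on h, owned by the left side.
E' = (σ[h<=8](R) ⋈[f=b] T)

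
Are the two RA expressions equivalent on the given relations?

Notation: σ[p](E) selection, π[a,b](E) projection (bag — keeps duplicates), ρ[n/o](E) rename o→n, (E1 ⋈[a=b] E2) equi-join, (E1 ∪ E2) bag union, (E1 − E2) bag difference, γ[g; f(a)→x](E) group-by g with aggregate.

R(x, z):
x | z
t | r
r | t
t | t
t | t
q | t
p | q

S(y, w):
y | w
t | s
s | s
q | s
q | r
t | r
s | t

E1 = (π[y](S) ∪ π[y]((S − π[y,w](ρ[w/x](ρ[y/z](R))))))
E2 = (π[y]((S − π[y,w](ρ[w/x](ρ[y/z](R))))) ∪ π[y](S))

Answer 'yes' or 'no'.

E1 row counts bottom-up:
  S → 6
  π[y](S) → 6
  S → 6
  R → 6
  ρ[y/z](R) → 6
  ρ[w/x](ρ[y/z](R)) → 6
  π[y,w](ρ[w/x](ρ[y/z](R))) → 6
  (S − π[y,w](ρ[w/x](ρ[y/z](R)))) → 5
  π[y]((S − π[y,w](ρ[w/x](ρ[y/z](R))))) → 5
  (π[y](S) ∪ π[y]((S − π[y,w](ρ[w/x](ρ[y/z](R)))))) → 11
E2 row counts bottom-up:
  S → 6
  R → 6
  ρ[y/z](R) → 6
  ρ[w/x](ρ[y/z](R)) → 6
  π[y,w](ρ[w/x](ρ[y/z](R))) → 6
  (S − π[y,w](ρ[w/x](ρ[y/z](R)))) → 5
  π[y]((S − π[y,w](ρ[w/x](ρ[y/z](R))))) → 5
  S → 6
  π[y](S) → 6
  (π[y]((S − π[y,w](ρ[w/x](ρ[y/z](R))))) ∪ π[y](S)) → 11

E1 and E2 produce the same multiset:
y
q
q
q
q
s
s
s
s
t
t
t

yes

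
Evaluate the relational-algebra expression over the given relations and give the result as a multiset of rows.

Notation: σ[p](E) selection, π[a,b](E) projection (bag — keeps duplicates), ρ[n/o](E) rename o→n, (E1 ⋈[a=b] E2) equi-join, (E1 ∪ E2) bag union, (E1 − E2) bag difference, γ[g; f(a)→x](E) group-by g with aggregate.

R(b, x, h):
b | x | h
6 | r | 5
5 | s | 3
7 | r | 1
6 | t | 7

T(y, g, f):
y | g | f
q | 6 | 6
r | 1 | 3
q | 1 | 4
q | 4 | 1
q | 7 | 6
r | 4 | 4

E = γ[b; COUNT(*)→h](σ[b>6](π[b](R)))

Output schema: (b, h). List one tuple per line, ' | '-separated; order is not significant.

Subexpression sizes:
  R → 4
  π[b](R) → 4
  σ[b>6](π[b](R)) → 1
  γ[b; COUNT(*)→h](σ[b>6](π[b](R))) → 1

== RESULT ==
b | h
7 | 1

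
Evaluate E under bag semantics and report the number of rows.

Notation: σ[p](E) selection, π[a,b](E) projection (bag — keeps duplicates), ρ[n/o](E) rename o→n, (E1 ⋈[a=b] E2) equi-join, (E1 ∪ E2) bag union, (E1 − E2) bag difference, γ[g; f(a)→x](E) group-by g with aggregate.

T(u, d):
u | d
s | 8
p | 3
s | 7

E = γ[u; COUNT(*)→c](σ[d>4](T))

Stepwise |·|:
  T → 3
  σ[d>4](T) → 2
  γ[u; COUNT(*)→c](σ[d>4](T)) → 1

|E| = 1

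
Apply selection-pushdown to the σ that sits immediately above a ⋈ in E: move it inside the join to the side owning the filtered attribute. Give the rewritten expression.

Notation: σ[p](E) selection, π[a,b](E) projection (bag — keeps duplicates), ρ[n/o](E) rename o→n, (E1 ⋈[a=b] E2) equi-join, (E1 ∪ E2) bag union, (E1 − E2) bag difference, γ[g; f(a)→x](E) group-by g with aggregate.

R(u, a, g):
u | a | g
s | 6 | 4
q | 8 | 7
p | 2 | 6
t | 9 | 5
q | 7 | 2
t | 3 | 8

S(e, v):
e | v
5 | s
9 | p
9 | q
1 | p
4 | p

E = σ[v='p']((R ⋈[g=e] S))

σ filters on v, owned by the right side.
E' = (R ⋈[g=e] σ[v='p'](S))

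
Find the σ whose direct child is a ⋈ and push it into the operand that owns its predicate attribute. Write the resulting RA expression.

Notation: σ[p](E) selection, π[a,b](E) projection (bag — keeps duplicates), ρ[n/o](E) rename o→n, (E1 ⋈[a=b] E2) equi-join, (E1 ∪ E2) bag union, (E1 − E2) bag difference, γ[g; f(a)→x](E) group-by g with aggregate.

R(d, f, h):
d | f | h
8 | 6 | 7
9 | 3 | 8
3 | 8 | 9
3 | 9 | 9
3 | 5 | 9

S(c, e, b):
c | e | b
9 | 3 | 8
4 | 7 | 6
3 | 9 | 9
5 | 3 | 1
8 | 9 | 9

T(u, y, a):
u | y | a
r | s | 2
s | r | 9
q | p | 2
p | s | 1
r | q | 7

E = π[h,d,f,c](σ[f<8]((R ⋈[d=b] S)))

σ filters on f, owned by the left side.
E' = π[h,d,f,c]((σ[f<8](R) ⋈[d=b] S))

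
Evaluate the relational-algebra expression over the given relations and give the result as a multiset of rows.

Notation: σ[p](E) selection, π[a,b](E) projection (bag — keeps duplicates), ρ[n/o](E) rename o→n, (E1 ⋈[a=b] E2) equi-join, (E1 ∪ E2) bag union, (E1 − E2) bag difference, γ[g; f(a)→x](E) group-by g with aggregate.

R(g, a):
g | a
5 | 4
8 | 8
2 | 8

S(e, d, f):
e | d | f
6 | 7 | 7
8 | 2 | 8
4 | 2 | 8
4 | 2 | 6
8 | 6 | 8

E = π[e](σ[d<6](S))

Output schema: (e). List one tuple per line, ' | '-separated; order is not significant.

Per-node cardinality:
  S → 5
  σ[d<6](S) → 3
  π[e](σ[d<6](S)) → 3

== RESULT ==
e
4
4
8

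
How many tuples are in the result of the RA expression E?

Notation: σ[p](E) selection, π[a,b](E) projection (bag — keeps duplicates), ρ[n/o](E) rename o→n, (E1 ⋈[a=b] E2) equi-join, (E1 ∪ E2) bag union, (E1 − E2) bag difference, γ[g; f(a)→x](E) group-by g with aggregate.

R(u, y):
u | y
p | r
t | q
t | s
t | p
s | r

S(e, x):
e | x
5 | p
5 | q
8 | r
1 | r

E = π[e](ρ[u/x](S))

Per-node cardinality:
  S → 4
  ρ[u/x](S) → 4
  π[e](ρ[u/x](S)) → 4

|E| = 4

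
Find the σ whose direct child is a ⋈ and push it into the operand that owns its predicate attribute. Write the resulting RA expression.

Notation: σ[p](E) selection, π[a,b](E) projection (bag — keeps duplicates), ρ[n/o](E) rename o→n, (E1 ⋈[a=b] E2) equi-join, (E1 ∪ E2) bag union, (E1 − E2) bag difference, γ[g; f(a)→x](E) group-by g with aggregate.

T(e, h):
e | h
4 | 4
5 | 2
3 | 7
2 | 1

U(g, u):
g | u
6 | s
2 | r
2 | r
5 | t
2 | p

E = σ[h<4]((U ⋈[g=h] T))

σ filters on h, owned by the right side.
E' = (U ⋈[g=h] σ[h<4](T))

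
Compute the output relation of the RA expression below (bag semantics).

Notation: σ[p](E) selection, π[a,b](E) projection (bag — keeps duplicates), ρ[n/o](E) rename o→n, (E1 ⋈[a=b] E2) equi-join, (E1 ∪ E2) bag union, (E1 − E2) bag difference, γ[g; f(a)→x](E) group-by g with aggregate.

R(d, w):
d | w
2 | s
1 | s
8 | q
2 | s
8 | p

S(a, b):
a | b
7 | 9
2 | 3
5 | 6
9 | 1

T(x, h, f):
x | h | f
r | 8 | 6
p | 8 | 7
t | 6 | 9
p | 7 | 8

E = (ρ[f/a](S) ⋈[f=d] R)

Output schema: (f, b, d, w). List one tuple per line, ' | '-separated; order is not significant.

Stepwise |·|:
  S → 4
  ρ[f/a](S) → 4
  R → 5
  (ρ[f/a](S) ⋈[f=d] R) → 2

== RESULT ==
f | b | d | w
2 | 3 | 2 | s
2 | 3 | 2 | s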